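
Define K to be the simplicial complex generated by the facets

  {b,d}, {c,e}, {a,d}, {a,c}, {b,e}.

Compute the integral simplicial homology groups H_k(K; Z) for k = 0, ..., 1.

Fix the vertex order a < b < c < d < e and write every simplex with vertices in increasing order. Then dim K = 1 and the simplices of K are:

  0-simplices (5): a, b, c, d, e
  1-simplices (5): ac, ad, bd, be, ce

Hence C_0 ≅ Z^5, C_1 ≅ Z^5.

Boundary ∂_1: C_1 → C_0 is given by ∂[p,q] = [q] − [p].
The 5×5 boundary matrix has rank 4 and Smith normal form diag(1,1,1,1).

From H_k ≅ ker(∂_k) / im(∂_{k+1}) we obtain:

  H_0: rank C_0 − rank ∂_1 = 5 − 4 = 1, and the invariant factors of ∂_1 are all 1, so H_0 = Z.
  H_1: rank ker ∂_1 − rank ∂_2 = (5 − 4) − 0 = 1, and there is no ∂_2, so H_1 = Z.

H_0 ≅ Z,  H_1 ≅ Z.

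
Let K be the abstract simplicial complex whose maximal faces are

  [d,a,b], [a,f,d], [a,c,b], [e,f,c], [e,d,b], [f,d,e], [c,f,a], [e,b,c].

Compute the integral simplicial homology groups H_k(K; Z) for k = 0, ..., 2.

Order the vertices as a < b < c < d < e < f. Listing each simplex with vertices in this order, K has dimension 2 with simplices:

  0-simplices (6): a, b, c, d, e, f
  1-simplices (12): ab, ac, ad, af, bc, bd, be, ce, cf, de, df, ef
  2-simplices (8): abc, abd, acf, adf, bce, bde, cef, def

so the chain groups are C_0 ≅ Z^6, C_1 ≅ Z^12, C_2 ≅ Z^8.

The boundary map ∂_1: C_1 → C_0 sends each edge [p,q] (with p < q) to q − p. For instance
  ∂af = f − a.
The resulting 6×12 matrix has rank 5, and its Smith normal form has invariant factors (1,1,1,1,1).

Boundary ∂_2: C_2 → C_1 sends each 2-simplex [p,q,r] to [q,r] − [p,r] + [p,q]. For instance
  ∂abd = bd − ad + ab,
  ∂def = ef − df + de.
The 12×8 boundary matrix has rank 7 and Smith normal form diag(1,1,1,1,1,1,1).

Now H_k = ker ∂_k / im ∂_{k+1}, so:

  H_0: rank C_0 − rank ∂_1 = 6 − 5 = 1, and the invariant factors of ∂_1 are all 1, so H_0 = Z.
  H_1: rank ker ∂_1 − rank ∂_2 = (12 − 5) − 7 = 0, and the invariant factors of ∂_2 are all 1, so H_1 = 0.
  H_2: rank ker ∂_2 − rank ∂_3 = (8 − 7) − 0 = 1, and there is no ∂_3, so H_2 = Z.

H_0 ≅ Z,  H_1 = 0,  H_2 ≅ Z.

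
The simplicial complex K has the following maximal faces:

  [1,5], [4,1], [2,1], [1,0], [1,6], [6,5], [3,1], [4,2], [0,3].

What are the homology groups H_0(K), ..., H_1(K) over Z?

H_0 ≅ Z,  H_1 ≅ Z^3.

Fix the vertex order 0 < 1 < 2 < 3 < 4 < 5 < 6 and write every simplex with vertices in increasing order. Then dim K = 1 and the simplices of K are:

  0-simplices (7): [0], [1], [2], [3], [4], [5], [6]
  1-simplices (9): [0,1], [0,3], [1,2], [1,3], [1,4], [1,5], [1,6], [2,4], [5,6]

so the chain groups are C_0 ≅ Z^7, C_1 ≅ Z^9.

The boundary map ∂_1: C_1 → C_0 maps an edge to its endpoints' difference, ∂[p,q] = q − p.
As a 7×9 matrix over Z this has rank 6, with invariant factors (1,1,1,1,1,1).

Computing H_k = (kernel of ∂_k) / (image of ∂_{k+1}):

  H_0: rank C_0 − rank ∂_1 = 7 − 6 = 1, and the invariant factors of ∂_1 are all 1, so H_0 = Z.
  H_1: rank ker ∂_1 − rank ∂_2 = (9 − 6) − 0 = 3, and there is no ∂_2, so H_1 = Z^3.

(K is a triangulation of a wedge of 3 circles.)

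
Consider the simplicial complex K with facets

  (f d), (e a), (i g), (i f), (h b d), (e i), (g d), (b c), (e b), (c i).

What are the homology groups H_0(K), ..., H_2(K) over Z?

Take the total order a < b < c < d < e < f < g < h < i on the vertex set. Then K (dimension 2) consists of the simplices:

  0-simplices (9): a, b, c, d, e, f, g, h, i
  1-simplices (12): ae, bc, bd, be, bh, ci, df, dg, dh, ei, fi, gi
  2-simplices (1): bdh

Hence C_0 ≅ Z^9, C_1 ≅ Z^12, C_2 ≅ Z^1.

Boundary ∂_1: C_1 → C_0 maps an edge to its endpoints' difference, ∂[p,q] = q − p.
This gives a 9×12 integer matrix of rank 8; reducing to Smith normal form yields diagonal entries (1,1,1,1,1,1,1,1).

Boundary ∂_2: C_2 → C_1 maps a triangle to the signed sum of its edges. For instance
  ∂bdh = dh − bh + bd.
The 12×1 boundary matrix has rank 1 and Smith normal form diag(1).

Now H_k = ker ∂_k / im ∂_{k+1}, so:

  H_0: rank C_0 − rank ∂_1 = 9 − 8 = 1, and the invariant factors of ∂_1 are all 1, so H_0 = Z.
  H_1: rank ker ∂_1 − rank ∂_2 = (12 − 8) − 1 = 3, and the invariant factors of ∂_2 are all 1, so H_1 = Z^3.
  H_2: rank ker ∂_2 − rank ∂_3 = (1 − 1) − 0 = 0, and there is no ∂_3, so H_2 = 0.

H_0 ≅ Z,  H_1 ≅ Z^3,  H_2 = 0.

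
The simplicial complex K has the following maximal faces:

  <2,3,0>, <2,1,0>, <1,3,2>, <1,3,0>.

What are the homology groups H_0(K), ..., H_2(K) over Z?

K has 4 vertices, 6 edges, 4 triangles.
rank ∂_0 = 0, rank ∂_1 = 3 ⇒ b_0 = 4 − 0 − 3 = 1; all invariant factors of ∂_1 are 1 so no torsion. So H_0 ≅ Z.
rank ∂_1 = 3, rank ∂_2 = 3 ⇒ b_1 = 6 − 3 − 3 = 0; all invariant factors of ∂_2 are 1 so no torsion. So H_1 ≅ 0.
rank ∂_2 = 3, rank ∂_3 = 0 ⇒ b_2 = 4 − 3 − 0 = 1. So H_2 ≅ Z.

H_0 = Z,  H_1 = 0,  H_2 = Z.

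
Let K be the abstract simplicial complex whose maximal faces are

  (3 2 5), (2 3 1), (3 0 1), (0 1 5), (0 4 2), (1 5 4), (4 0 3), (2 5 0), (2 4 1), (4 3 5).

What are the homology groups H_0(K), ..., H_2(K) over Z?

H_0 ≅ Z,  H_1 ≅ Z_2,  H_2 = 0.

We work with the vertex ordering 0 < 1 < 2 < 3 < 4 < 5. The simplices of K, each written with vertices in increasing order, are:

  0-simplices (6): [0], [1], [2], [3], [4], [5]
  1-simplices (15): [0,1], [0,2], [0,3], [0,4], [0,5], [1,2], [1,3], [1,4], [1,5], [2,3], [2,4], [2,5], [3,4], [3,5], [4,5]
  2-simplices (10): [0,1,3], [0,1,5], [0,2,4], [0,2,5], [0,3,4], [1,2,3], [1,2,4], [1,4,5], [2,3,5], [3,4,5]

giving chain groups C_0 ≅ Z^6, C_1 ≅ Z^15, C_2 ≅ Z^10.

The boundary map ∂_1: C_1 → C_0 maps an edge to its endpoints' difference, ∂[p,q] = q − p. For instance
  ∂[2,4] = [4] − [2].
This gives a 6×15 integer matrix of rank 5; reducing to Smith normal form yields diagonal entries (1,1,1,1,1).

The boundary map ∂_2: C_2 → C_1 acts by ∂[p,q,r] = [q,r] − [p,r] + [p,q]. For instance
  ∂[0,1,3] = [1,3] − [0,3] + [0,1],
  ∂[1,2,3] = [2,3] − [1,3] + [1,2].
The 15×10 boundary matrix has rank 10 and Smith normal form diag(1,1,1,1,1,1,1,1,1,2).

Now H_k = ker ∂_k / im ∂_{k+1}, so:

  H_0: rank C_0 − rank ∂_1 = 6 − 5 = 1, and the invariant factors of ∂_1 are all 1, so H_0 = Z.
  H_1: rank ker ∂_1 − rank ∂_2 = (15 − 5) − 10 = 0, and ∂_2 has invariant factor 2 > 1, so H_1 = Z_2.
  H_2: rank ker ∂_2 − rank ∂_3 = (10 − 10) − 0 = 0, and there is no ∂_3, so H_2 = 0.

As a check, the Euler characteristic is 6 − 15 + 10 = 1, which agrees with 1 − 0 + 0 = 1.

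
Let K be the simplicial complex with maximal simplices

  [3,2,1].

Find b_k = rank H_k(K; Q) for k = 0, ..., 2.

Order the vertices as 1 < 2 < 3. Listing each simplex with vertices in this order, K has dimension 2 with simplices:

  0-simplices (3): [1], [2], [3]
  1-simplices (3): [1,2], [1,3], [2,3]
  2-simplices (1): [1,2,3]

Hence C_0 ≅ Z^3, C_1 ≅ Z^3, C_2 ≅ Z^1.

Boundary ∂_1: C_1 → C_0 sends each edge [p,q] (with p < q) to q − p. For instance
  ∂[1,3] = [3] − [1].
As a 3×3 matrix over Z this has rank 2, with invariant factors (1,1).

The boundary map ∂_2: C_2 → C_1 acts by ∂[p,q,r] = [q,r] − [p,r] + [p,q]. For instance
  ∂[1,2,3] = [2,3] − [1,3] + [1,2].
As a 3×1 matrix over Z this has rank 1, with invariant factors (1).

From H_k ≅ ker(∂_k) / im(∂_{k+1}) we obtain:

  H_0: rank C_0 − rank ∂_1 = 3 − 2 = 1, and the invariant factors of ∂_1 are all 1, so H_0 = Z.
  H_1: rank ker ∂_1 − rank ∂_2 = (3 − 2) − 1 = 0, and the invariant factors of ∂_2 are all 1, so H_1 = 0.
  H_2: rank ker ∂_2 − rank ∂_3 = (1 − 1) − 0 = 0, and there is no ∂_3, so H_2 = 0.

(K is a triangulation of the 2-simplex.)

Hence the Betti numbers are b_0 = 1, b_1 = 0, b_2 = 0.

b_0 = 1, b_1 = 0, b_2 = 0.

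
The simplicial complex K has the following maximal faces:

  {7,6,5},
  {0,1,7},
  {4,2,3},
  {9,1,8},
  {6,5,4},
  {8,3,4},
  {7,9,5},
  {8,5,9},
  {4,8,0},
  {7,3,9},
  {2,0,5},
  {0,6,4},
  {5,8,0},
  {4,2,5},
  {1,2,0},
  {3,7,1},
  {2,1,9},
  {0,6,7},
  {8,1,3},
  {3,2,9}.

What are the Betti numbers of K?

b_0 = 1, b_1 = 1, b_2 = 0.

Fix the vertex order 0 < 1 < 2 < 3 < 4 < 5 < 6 < 7 < 8 < 9 and write every simplex with vertices in increasing order. Then dim K = 2 and the simplices of K are:

  0-simplices (10): [0], [1], [2], [3], [4], [5], [6], [7], [8], [9]
  1-simplices (30): (30 of them)
  2-simplices (20): (20 of them)

Hence C_0 ≅ Z^10, C_1 ≅ Z^30, C_2 ≅ Z^20.

The boundary map ∂_1: C_1 → C_0 is given by ∂[p,q] = [q] − [p].
As a 10×30 matrix over Z this has rank 9, with invariant factors (1,1,1,1,1,1,1,1,1).

Boundary ∂_2: C_2 → C_1 sends each 2-simplex [p,q,r] to [q,r] − [p,r] + [p,q]. For instance
  ∂[3,4,8] = [4,8] − [3,8] + [3,4],
  ∂[2,4,5] = [4,5] − [2,5] + [2,4].
The resulting 30×20 matrix has rank 20, and its Smith normal form has invariant factors (1,1,1,1,1,1,1,1,1,1,1,1,1,1,1,1,1,1,1,2).

Now H_k = ker ∂_k / im ∂_{k+1}, so:

  H_0: rank C_0 − rank ∂_1 = 10 − 9 = 1, and the invariant factors of ∂_1 are all 1, so H_0 ≅ Z.
  H_1: rank ker ∂_1 − rank ∂_2 = (30 − 9) − 20 = 1, and ∂_2 has invariant factor 2 > 1, so H_1 ≅ Z ⊕ Z_2.
  H_2: rank ker ∂_2 − rank ∂_3 = (20 − 20) − 0 = 0, and there is no ∂_3, so H_2 ≅ 0.

Hence the Betti numbers are b_0 = 1, b_1 = 1, b_2 = 0.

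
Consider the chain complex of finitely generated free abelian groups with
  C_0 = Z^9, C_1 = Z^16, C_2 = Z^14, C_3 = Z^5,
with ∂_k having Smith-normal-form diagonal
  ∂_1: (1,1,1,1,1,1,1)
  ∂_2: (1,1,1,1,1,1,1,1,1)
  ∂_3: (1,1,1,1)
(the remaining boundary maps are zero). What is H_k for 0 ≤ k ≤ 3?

H_0 ≅ Z^2,  H_1 = 0,  H_2 ≅ Z,  H_3 ≅ Z.

H_0: b_0 = 9 − 0 − 7 = 2; torsion from ∂_1 factors > 1: none. So H_0 ≅ Z^2.
H_1: b_1 = 16 − 7 − 9 = 0; torsion from ∂_2 factors > 1: none. So H_1 ≅ 0.
H_2: b_2 = 14 − 9 − 4 = 1; torsion from ∂_3 factors > 1: none. So H_2 ≅ Z.
H_3: b_3 = 5 − 4 − 0 = 1; torsion from ∂_4 factors > 1: none. So H_3 ≅ Z.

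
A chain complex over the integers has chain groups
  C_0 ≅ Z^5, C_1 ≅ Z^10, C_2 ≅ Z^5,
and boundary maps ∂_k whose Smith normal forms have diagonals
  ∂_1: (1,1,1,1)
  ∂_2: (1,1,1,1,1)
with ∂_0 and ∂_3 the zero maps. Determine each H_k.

H_0: b_0 = 5 − 0 − 4 = 1; torsion from ∂_1 factors > 1: none. So H_0 = Z.
H_1: b_1 = 10 − 4 − 5 = 1; torsion from ∂_2 factors > 1: none. So H_1 = Z.
H_2: b_2 = 5 − 5 − 0 = 0; torsion from ∂_3 factors > 1: none. So H_2 = 0.

H_0 = Z,  H_1 = Z,  H_2 = 0.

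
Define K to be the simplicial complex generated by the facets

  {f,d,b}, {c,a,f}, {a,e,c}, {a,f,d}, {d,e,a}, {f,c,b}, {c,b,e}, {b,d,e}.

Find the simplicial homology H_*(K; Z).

H_0 = Z,  H_1 = 0,  H_2 = Z.

Fix the vertex order a < b < c < d < e < f and write every simplex with vertices in increasing order. Then dim K = 2 and the simplices of K are:

  0-simplices (6): a, b, c, d, e, f
  1-simplices (12): ac, ad, ae, af, bc, bd, be, bf, ce, cf, de, df
  2-simplices (8): ace, acf, ade, adf, bce, bcf, bde, bdf

so the chain groups are C_0 ≅ Z^6, C_1 ≅ Z^12, C_2 ≅ Z^8.

Boundary ∂_1: C_1 → C_0 sends each edge [p,q] (with p < q) to q − p. For instance
  ∂af = f − a.
The 6×12 boundary matrix has rank 5 and Smith normal form diag(1,1,1,1,1).

∂_2: C_2 → C_1 maps a triangle to the signed sum of its edges. For instance
  ∂adf = df − af + ad,
  ∂bcf = cf − bf + bc.
As a 12×8 matrix over Z this has rank 7, with invariant factors (1,1,1,1,1,1,1).

From H_k ≅ ker(∂_k) / im(∂_{k+1}) we obtain:

  H_0: rank C_0 − rank ∂_1 = 6 − 5 = 1, and the invariant factors of ∂_1 are all 1, so H_0 ≅ Z.
  H_1: rank ker ∂_1 − rank ∂_2 = (12 − 5) − 7 = 0, and the invariant factors of ∂_2 are all 1, so H_1 ≅ 0.
  H_2: rank ker ∂_2 − rank ∂_3 = (8 − 7) − 0 = 1, and there is no ∂_3, so H_2 ≅ Z.

(K is a triangulation of the 2-sphere S^2.)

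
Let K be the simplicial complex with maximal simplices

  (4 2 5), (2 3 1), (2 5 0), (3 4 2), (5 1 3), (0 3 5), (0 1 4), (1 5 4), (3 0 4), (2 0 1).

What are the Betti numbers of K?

b_0 = 1, b_1 = 0, b_2 = 0.

Order the vertices as 0 < 1 < 2 < 3 < 4 < 5. Listing each simplex with vertices in this order, K has dimension 2 with simplices:

  0-simplices (6): [0], [1], [2], [3], [4], [5]
  1-simplices (15): [0,1], [0,2], [0,3], [0,4], [0,5], [1,2], [1,3], [1,4], [1,5], [2,3], [2,4], [2,5], [3,4], [3,5], [4,5]
  2-simplices (10): [0,1,2], [0,1,4], [0,2,5], [0,3,4], [0,3,5], [1,2,3], [1,3,5], [1,4,5], [2,3,4], [2,4,5]

Hence C_0 ≅ Z^6, C_1 ≅ Z^15, C_2 ≅ Z^10.

The boundary map ∂_1: C_1 → C_0 is given by ∂[p,q] = [q] − [p]. For instance
  ∂[0,2] = [2] − [0].
The 6×15 boundary matrix has rank 5 and Smith normal form diag(1,1,1,1,1).

Boundary ∂_2: C_2 → C_1 acts by ∂[p,q,r] = [q,r] − [p,r] + [p,q]. For instance
  ∂[0,1,4] = [1,4] − [0,4] + [0,1],
  ∂[1,4,5] = [4,5] − [1,5] + [1,4].
This gives a 15×10 integer matrix of rank 10; reducing to Smith normal form yields diagonal entries (1,1,1,1,1,1,1,1,1,2).

Reading off H_k = ker ∂_k / im ∂_{k+1}:

  H_0: rank C_0 − rank ∂_1 = 6 − 5 = 1, and the invariant factors of ∂_1 are all 1, so H_0 ≅ Z.
  H_1: rank ker ∂_1 − rank ∂_2 = (15 − 5) − 10 = 0, and ∂_2 has invariant factor 2 > 1, so H_1 ≅ Z/2Z.
  H_2: rank ker ∂_2 − rank ∂_3 = (10 − 10) − 0 = 0, and there is no ∂_3, so H_2 ≅ 0.

Hence the Betti numbers are b_0 = 1, b_1 = 0, b_2 = 0.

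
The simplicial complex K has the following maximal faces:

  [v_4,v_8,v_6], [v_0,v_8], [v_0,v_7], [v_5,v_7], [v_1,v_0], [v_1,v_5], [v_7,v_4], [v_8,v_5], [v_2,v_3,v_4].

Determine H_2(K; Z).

Fix the vertex order v_0 < v_1 < v_2 < v_3 < v_4 < v_5 < v_6 < v_7 < v_8 and write every simplex with vertices in increasing order. Then dim K = 2 and the simplices of K are:

  0-simplices (9): [v_0], [v_1], [v_2], [v_3], [v_4], [v_5], [v_6], [v_7], [v_8]
  1-simplices (13): [v_0,v_1], [v_0,v_7], [v_0,v_8], [v_1,v_5], [v_2,v_3], [v_2,v_4], [v_3,v_4], [v_4,v_6], [v_4,v_7], [v_4,v_8], [v_5,v_7], [v_5,v_8], [v_6,v_8]
  2-simplices (2): [v_2,v_3,v_4], [v_4,v_6,v_8]

so the chain groups are C_0 ≅ Z^9, C_1 ≅ Z^13, C_2 ≅ Z^2.

∂_1: C_1 → C_0 maps an edge to its endpoints' difference, ∂[p,q] = q − p. For instance
  ∂[v_0,v_7] = [v_7] − [v_0].
As a 9×13 matrix over Z this has rank 8, with invariant factors (1,1,1,1,1,1,1,1).

The boundary map ∂_2: C_2 → C_1 acts by ∂[p,q,r] = [q,r] − [p,r] + [p,q]. For instance
  ∂[v_4,v_6,v_8] = [v_6,v_8] − [v_4,v_8] + [v_4,v_6],
  ∂[v_2,v_3,v_4] = [v_3,v_4] − [v_2,v_4] + [v_2,v_3].
The 13×2 boundary matrix has rank 2 and Smith normal form diag(1,1).

Computing H_k = (kernel of ∂_k) / (image of ∂_{k+1}):

  H_2: rank ker ∂_2 − rank ∂_3 = (2 − 2) − 0 = 0, and there is no ∂_3, so H_2 = 0.

H_2 ≅ 0.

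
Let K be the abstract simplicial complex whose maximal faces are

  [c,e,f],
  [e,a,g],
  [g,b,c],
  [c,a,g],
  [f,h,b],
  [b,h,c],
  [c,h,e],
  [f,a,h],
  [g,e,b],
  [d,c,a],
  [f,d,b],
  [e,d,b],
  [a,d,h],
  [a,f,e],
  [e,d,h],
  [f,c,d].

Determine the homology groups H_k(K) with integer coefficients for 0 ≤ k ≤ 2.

H_0 = Z,  H_1 = Z^2,  H_2 = Z.

Fix the vertex order a < b < c < d < e < f < g < h and write every simplex with vertices in increasing order. Then dim K = 2 and the simplices of K are:

  0-simplices (8): a, b, c, d, e, f, g, h
  1-simplices (24): ac, ad, ae, af, ag, ah, bc, bd, be, bf, bg, bh, cd, ce, cf, cg, ch, de, df, dh, ef, eg, eh, fh
  2-simplices (16): acd, acg, adh, aef, aeg, afh, bcg, bch, bde, bdf, beg, bfh, cdf, cef, ceh, deh

so the chain groups are C_0 ≅ Z^8, C_1 ≅ Z^24, C_2 ≅ Z^16.

Boundary ∂_1: C_1 → C_0 maps an edge to its endpoints' difference, ∂[p,q] = q − p. For instance
  ∂df = f − d.
The 8×24 boundary matrix has rank 7 and Smith normal form diag(1,1,1,1,1,1,1).

Boundary ∂_2: C_2 → C_1 sends each 2-simplex [p,q,r] to [q,r] − [p,r] + [p,q]. For instance
  ∂ceh = eh − ch + ce,
  ∂acg = cg − ag + ac.
The resulting 24×16 matrix has rank 15, and its Smith normal form has invariant factors (1,1,1,1,1,1,1,1,1,1,1,1,1,1,1).

From H_k ≅ ker(∂_k) / im(∂_{k+1}) we obtain:

  H_0: rank C_0 − rank ∂_1 = 8 − 7 = 1, and the invariant factors of ∂_1 are all 1, so H_0 = Z.
  H_1: rank ker ∂_1 − rank ∂_2 = (24 − 7) − 15 = 2, and the invariant factors of ∂_2 are all 1, so H_1 = Z^2.
  H_2: rank ker ∂_2 − rank ∂_3 = (16 − 15) − 0 = 1, and there is no ∂_3, so H_2 = Z.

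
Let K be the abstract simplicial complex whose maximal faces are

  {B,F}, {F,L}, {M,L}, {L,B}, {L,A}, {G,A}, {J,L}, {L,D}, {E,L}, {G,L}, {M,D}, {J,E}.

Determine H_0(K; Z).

H_0 = Z.

K has 9 vertices, 12 edges.
rank ∂_0 = 0, rank ∂_1 = 8 ⇒ b_0 = 9 − 0 − 8 = 1; all invariant factors of ∂_1 are 1 so no torsion. So H_0 ≅ Z.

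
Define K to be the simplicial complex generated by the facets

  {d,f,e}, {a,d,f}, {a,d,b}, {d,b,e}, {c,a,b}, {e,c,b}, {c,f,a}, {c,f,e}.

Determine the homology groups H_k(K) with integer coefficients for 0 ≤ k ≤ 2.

We work with the vertex ordering a < b < c < d < e < f. The simplices of K, each written with vertices in increasing order, are:

  0-simplices (6): a, b, c, d, e, f
  1-simplices (12): ab, ac, ad, af, bc, bd, be, ce, cf, de, df, ef
  2-simplices (8): abc, abd, acf, adf, bce, bde, cef, def

giving chain groups C_0 ≅ Z^6, C_1 ≅ Z^12, C_2 ≅ Z^8.

∂_1: C_1 → C_0 is given by ∂[p,q] = [q] − [p].
The resulting 6×12 matrix has rank 5, and its Smith normal form has invariant factors (1,1,1,1,1).

Boundary ∂_2: C_2 → C_1 acts by ∂[p,q,r] = [q,r] − [p,r] + [p,q]. For instance
  ∂acf = cf − af + ac,
  ∂bce = ce − be + bc.
This gives a 12×8 integer matrix of rank 7; reducing to Smith normal form yields diagonal entries (1,1,1,1,1,1,1).

Reading off H_k = ker ∂_k / im ∂_{k+1}:

  H_0: rank C_0 − rank ∂_1 = 6 − 5 = 1, and the invariant factors of ∂_1 are all 1, so H_0 ≅ Z.
  H_1: rank ker ∂_1 − rank ∂_2 = (12 − 5) − 7 = 0, and the invariant factors of ∂_2 are all 1, so H_1 ≅ 0.
  H_2: rank ker ∂_2 − rank ∂_3 = (8 − 7) − 0 = 1, and there is no ∂_3, so H_2 ≅ Z.

As a check, the Euler characteristic is 6 − 12 + 8 = 2, which agrees with 1 − 0 + 1 = 2.

H_0 = Z,  H_1 = 0,  H_2 = Z.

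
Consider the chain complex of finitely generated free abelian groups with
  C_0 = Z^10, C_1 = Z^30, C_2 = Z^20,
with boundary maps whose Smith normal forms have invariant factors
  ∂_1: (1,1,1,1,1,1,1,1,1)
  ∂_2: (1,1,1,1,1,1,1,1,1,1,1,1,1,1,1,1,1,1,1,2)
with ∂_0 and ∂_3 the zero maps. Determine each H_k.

H_0 ≅ Z,  H_1 ≅ Z ⊕ Z_2,  H_2 = 0.

H_0: b_0 = 10 − 0 − 9 = 1; torsion from ∂_1 factors > 1: none. So H_0 ≅ Z.
H_1: b_1 = 30 − 9 − 20 = 1; torsion from ∂_2 factors > 1: [2]. So H_1 ≅ Z ⊕ Z_2.
H_2: b_2 = 20 − 20 − 0 = 0; torsion from ∂_3 factors > 1: none. So H_2 ≅ 0.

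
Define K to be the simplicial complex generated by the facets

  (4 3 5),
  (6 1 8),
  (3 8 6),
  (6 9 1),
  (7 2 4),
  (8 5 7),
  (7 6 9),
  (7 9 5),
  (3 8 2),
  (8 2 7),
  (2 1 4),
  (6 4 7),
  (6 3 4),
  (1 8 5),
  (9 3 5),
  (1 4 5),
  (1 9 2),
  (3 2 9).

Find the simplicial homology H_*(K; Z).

Order the vertices as 1 < 2 < 3 < 4 < 5 < 6 < 7 < 8 < 9. Listing each simplex with vertices in this order, K has dimension 2 with simplices:

  0-simplices (9): [1], [2], [3], [4], [5], [6], [7], [8], [9]
  1-simplices (27): (27 of them)
  2-simplices (18): [1,2,4], [1,2,9], [1,4,5], [1,5,8], [1,6,8], [1,6,9], [2,3,8], [2,3,9], [2,4,7], [2,7,8], [3,4,5], [3,4,6], [3,5,9], [3,6,8], [4,6,7], [5,7,8], [5,7,9], [6,7,9]

giving chain groups C_0 ≅ Z^9, C_1 ≅ Z^27, C_2 ≅ Z^18.

∂_1: C_1 → C_0 is given by ∂[p,q] = [q] − [p]. For instance
  ∂[6,8] = [8] − [6].
The resulting 9×27 matrix has rank 8, and its Smith normal form has invariant factors (1,1,1,1,1,1,1,1).

∂_2: C_2 → C_1 acts by ∂[p,q,r] = [q,r] − [p,r] + [p,q]. For instance
  ∂[2,3,9] = [3,9] − [2,9] + [2,3],
  ∂[3,4,5] = [4,5] − [3,5] + [3,4].
The resulting 27×18 matrix has rank 17, and its Smith normal form has invariant factors (1,1,1,1,1,1,1,1,1,1,1,1,1,1,1,1,1).

Now H_k = ker ∂_k / im ∂_{k+1}, so:

  H_0: rank C_0 − rank ∂_1 = 9 − 8 = 1, and the invariant factors of ∂_1 are all 1, so H_0 = Z.
  H_1: rank ker ∂_1 − rank ∂_2 = (27 − 8) − 17 = 2, and the invariant factors of ∂_2 are all 1, so H_1 = Z^2.
  H_2: rank ker ∂_2 − rank ∂_3 = (18 − 17) − 0 = 1, and there is no ∂_3, so H_2 = Z.

As a check, the Euler characteristic is 9 − 27 + 18 = 0, which agrees with 1 − 2 + 1 = 0.
(K is a triangulation of the torus T^2.)

H_0 ≅ Z,  H_1 ≅ Z^2,  H_2 ≅ Z.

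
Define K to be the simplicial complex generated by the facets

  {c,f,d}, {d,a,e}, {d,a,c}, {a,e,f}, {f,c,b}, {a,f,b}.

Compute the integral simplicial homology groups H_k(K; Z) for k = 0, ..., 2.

H_0 = Z,  H_1 = Z,  H_2 = 0.

Take the total order a < b < c < d < e < f on the vertex set. Then K (dimension 2) consists of the simplices:

  0-simplices (6): a, b, c, d, e, f
  1-simplices (12): ab, ac, ad, ae, af, bc, bf, cd, cf, de, df, ef
  2-simplices (6): abf, acd, ade, aef, bcf, cdf

so the chain groups are C_0 ≅ Z^6, C_1 ≅ Z^12, C_2 ≅ Z^6.

Boundary ∂_1: C_1 → C_0 maps an edge to its endpoints' difference, ∂[p,q] = q − p.
The resulting 6×12 matrix has rank 5, and its Smith normal form has invariant factors (1,1,1,1,1).

The boundary map ∂_2: C_2 → C_1 acts by ∂[p,q,r] = [q,r] − [p,r] + [p,q]. For instance
  ∂acd = cd − ad + ac,
  ∂cdf = df − cf + cd.
The resulting 12×6 matrix has rank 6, and its Smith normal form has invariant factors (1,1,1,1,1,1).

Computing H_k = (kernel of ∂_k) / (image of ∂_{k+1}):

  H_0: rank C_0 − rank ∂_1 = 6 − 5 = 1, and the invariant factors of ∂_1 are all 1, so H_0 ≅ Z.
  H_1: rank ker ∂_1 − rank ∂_2 = (12 − 5) − 6 = 1, and the invariant factors of ∂_2 are all 1, so H_1 ≅ Z.
  H_2: rank ker ∂_2 − rank ∂_3 = (6 − 6) − 0 = 0, and there is no ∂_3, so H_2 ≅ 0.

As a check, the Euler characteristic is 6 − 12 + 6 = 0, which agrees with 1 − 1 + 0 = 0.
(K is a triangulation of the cylinder S^1 x I.)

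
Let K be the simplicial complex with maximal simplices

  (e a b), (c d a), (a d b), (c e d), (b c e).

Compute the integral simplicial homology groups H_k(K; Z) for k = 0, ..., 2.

H_0 ≅ Z,  H_1 ≅ Z,  H_2 = 0.

We work with the vertex ordering a < b < c < d < e. The simplices of K, each written with vertices in increasing order, are:

  0-simplices (5): a, b, c, d, e
  1-simplices (10): ab, ac, ad, ae, bc, bd, be, cd, ce, de
  2-simplices (5): abd, abe, acd, bce, cde

Hence C_0 ≅ Z^5, C_1 ≅ Z^10, C_2 ≅ Z^5.

∂_1: C_1 → C_0 sends each edge [p,q] (with p < q) to q − p.
The 5×10 boundary matrix has rank 4 and Smith normal form diag(1,1,1,1).

The boundary map ∂_2: C_2 → C_1 acts by ∂[p,q,r] = [q,r] − [p,r] + [p,q]. For instance
  ∂bce = ce − be + bc,
  ∂abd = bd − ad + ab.
The resulting 10×5 matrix has rank 5, and its Smith normal form has invariant factors (1,1,1,1,1).

Now H_k = ker ∂_k / im ∂_{k+1}, so:

  H_0: rank C_0 − rank ∂_1 = 5 − 4 = 1, and the invariant factors of ∂_1 are all 1, so H_0 = Z.
  H_1: rank ker ∂_1 − rank ∂_2 = (10 − 4) − 5 = 1, and the invariant factors of ∂_2 are all 1, so H_1 = Z.
  H_2: rank ker ∂_2 − rank ∂_3 = (5 − 5) − 0 = 0, and there is no ∂_3, so H_2 = 0.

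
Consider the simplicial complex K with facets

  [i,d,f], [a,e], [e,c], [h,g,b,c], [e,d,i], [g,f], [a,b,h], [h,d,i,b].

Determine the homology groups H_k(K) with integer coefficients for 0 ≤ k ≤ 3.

H_0 = Z,  H_1 = Z^3,  H_2 = 0,  H_3 = 0.

K has 9 vertices, 20 edges, 11 triangles, 2 3-simplices.
rank ∂_0 = 0, rank ∂_1 = 8 ⇒ b_0 = 9 − 0 − 8 = 1; all invariant factors of ∂_1 are 1 so no torsion. So H_0 ≅ Z.
rank ∂_1 = 8, rank ∂_2 = 9 ⇒ b_1 = 20 − 8 − 9 = 3; all invariant factors of ∂_2 are 1 so no torsion. So H_1 ≅ Z^3.
rank ∂_2 = 9, rank ∂_3 = 2 ⇒ b_2 = 11 − 9 − 2 = 0; all invariant factors of ∂_3 are 1 so no torsion. So H_2 ≅ 0.
rank ∂_3 = 2, rank ∂_4 = 0 ⇒ b_3 = 2 − 2 − 0 = 0. So H_3 ≅ 0.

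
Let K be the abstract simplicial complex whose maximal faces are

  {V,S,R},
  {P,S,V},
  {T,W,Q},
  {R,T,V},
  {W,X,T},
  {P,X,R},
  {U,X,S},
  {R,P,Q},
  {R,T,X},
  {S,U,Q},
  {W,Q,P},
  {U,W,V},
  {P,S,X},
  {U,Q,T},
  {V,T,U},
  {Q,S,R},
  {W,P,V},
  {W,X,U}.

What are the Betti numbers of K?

Fix the vertex order P < Q < R < S < T < U < V < W < X and write every simplex with vertices in increasing order. Then dim K = 2 and the simplices of K are:

  0-simplices (9): P, Q, R, S, T, U, V, W, X
  1-simplices (27): PQ, PR, PS, PV, PW, PX, QR, QS, QT, QU, QW, RS, RT, RV, RX, SU, SV, SX, TU, TV, TW, TX, UV, UW, UX, VW, WX
  2-simplices (18): PQR, PQW, PRX, PSV, PSX, PVW, QRS, QSU, QTU, QTW, RSV, RTV, RTX, SUX, TUV, TWX, UVW, UWX

giving chain groups C_0 ≅ Z^9, C_1 ≅ Z^27, C_2 ≅ Z^18.

Boundary ∂_1: C_1 → C_0 is given by ∂[p,q] = [q] − [p]. For instance
  ∂QU = U − Q.
The 9×27 boundary matrix has rank 8 and Smith normal form diag(1,1,1,1,1,1,1,1).

∂_2: C_2 → C_1 acts by ∂[p,q,r] = [q,r] − [p,r] + [p,q]. For instance
  ∂RTV = TV − RV + RT,
  ∂SUX = UX − SX + SU.
The resulting 27×18 matrix has rank 18, and its Smith normal form has invariant factors (1,1,1,1,1,1,1,1,1,1,1,1,1,1,1,1,1,2).

Reading off H_k = ker ∂_k / im ∂_{k+1}:

  H_0: rank C_0 − rank ∂_1 = 9 − 8 = 1, and the invariant factors of ∂_1 are all 1, so H_0 = Z.
  H_1: rank ker ∂_1 − rank ∂_2 = (27 − 8) − 18 = 1, and ∂_2 has invariant factor 2 > 1, so H_1 = Z ⊕ Z/2Z.
  H_2: rank ker ∂_2 − rank ∂_3 = (18 − 18) − 0 = 0, and there is no ∂_3, so H_2 = 0.

As a check, the Euler characteristic is 9 − 27 + 18 = 0, which agrees with 1 − 1 + 0 = 0.

Hence the Betti numbers are b_0 = 1, b_1 = 1, b_2 = 0.

b_0 = 1, b_1 = 1, b_2 = 0.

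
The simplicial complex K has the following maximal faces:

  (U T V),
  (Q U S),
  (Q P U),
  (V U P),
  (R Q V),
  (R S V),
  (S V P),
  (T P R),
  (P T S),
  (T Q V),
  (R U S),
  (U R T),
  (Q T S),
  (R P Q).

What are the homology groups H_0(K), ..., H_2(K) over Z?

Fix the vertex order P < Q < R < S < T < U < V and write every simplex with vertices in increasing order. Then dim K = 2 and the simplices of K are:

  0-simplices (7): P, Q, R, S, T, U, V
  1-simplices (21): PQ, PR, PS, PT, PU, PV, QR, QS, QT, QU, QV, RS, RT, RU, RV, ST, SU, SV, TU, TV, UV
  2-simplices (14): PQR, PQU, PRT, PST, PSV, PUV, QRV, QST, QSU, QTV, RSU, RSV, RTU, TUV

Hence C_0 ≅ Z^7, C_1 ≅ Z^21, C_2 ≅ Z^14.

The boundary map ∂_1: C_1 → C_0 sends each edge [p,q] (with p < q) to q − p.
This gives a 7×21 integer matrix of rank 6; reducing to Smith normal form yields diagonal entries (1,1,1,1,1,1).

∂_2: C_2 → C_1 maps a triangle to the signed sum of its edges. For instance
  ∂QSU = SU − QU + QS,
  ∂RTU = TU − RU + RT.
The resulting 21×14 matrix has rank 13, and its Smith normal form has invariant factors (1,1,1,1,1,1,1,1,1,1,1,1,1).

From H_k ≅ ker(∂_k) / im(∂_{k+1}) we obtain:

  H_0: rank C_0 − rank ∂_1 = 7 − 6 = 1, and the invariant factors of ∂_1 are all 1, so H_0 = Z.
  H_1: rank ker ∂_1 − rank ∂_2 = (21 − 6) − 13 = 2, and the invariant factors of ∂_2 are all 1, so H_1 = Z^2.
  H_2: rank ker ∂_2 − rank ∂_3 = (14 − 13) − 0 = 1, and there is no ∂_3, so H_2 = Z.

H_0 ≅ Z,  H_1 ≅ Z^2,  H_2 ≅ Z.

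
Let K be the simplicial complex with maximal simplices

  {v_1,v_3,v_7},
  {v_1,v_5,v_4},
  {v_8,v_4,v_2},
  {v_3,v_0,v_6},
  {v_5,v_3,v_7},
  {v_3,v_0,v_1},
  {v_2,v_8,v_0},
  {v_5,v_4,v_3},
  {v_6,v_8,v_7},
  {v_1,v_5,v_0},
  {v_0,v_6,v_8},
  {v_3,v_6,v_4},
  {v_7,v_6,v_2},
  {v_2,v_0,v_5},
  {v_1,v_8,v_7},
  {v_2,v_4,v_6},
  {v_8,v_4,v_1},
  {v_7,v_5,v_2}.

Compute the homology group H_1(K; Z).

H_1 = Z ⊕ Z_2.

K has 9 vertices, 27 edges, 18 triangles.
rank ∂_1 = 8, rank ∂_2 = 18 ⇒ b_1 = 27 − 8 − 18 = 1; ∂_2 has invariant factor(s) [2] giving torsion. So H_1 ≅ Z ⊕ Z_2.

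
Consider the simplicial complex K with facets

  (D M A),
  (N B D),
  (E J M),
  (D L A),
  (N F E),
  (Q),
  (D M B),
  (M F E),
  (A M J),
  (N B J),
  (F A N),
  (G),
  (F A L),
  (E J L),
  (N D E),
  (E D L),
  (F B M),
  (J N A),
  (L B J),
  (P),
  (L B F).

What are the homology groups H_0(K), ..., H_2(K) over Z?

H_0 ≅ Z^4,  H_1 ≅ Z^2,  H_2 ≅ Z.

Fix the vertex order A < B < D < E < F < G < J < L < M < N < P < Q and write every simplex with vertices in increasing order. Then dim K = 2 and the simplices of K are:

  0-simplices (12): A, B, D, E, F, G, J, L, M, N, P, Q
  1-simplices (27): AD, AF, AJ, AL, AM, AN, BD, BF, BJ, BL, BM, BN, DE, DL, DM, DN, EF, EJ, EL, EM, EN, FL, FM, FN, JL, JM, JN
  2-simplices (18): ADL, ADM, AFL, AFN, AJM, AJN, BDM, BDN, BFL, BFM, BJL, BJN, DEL, DEN, EFM, EFN, EJL, EJM

giving chain groups C_0 ≅ Z^12, C_1 ≅ Z^27, C_2 ≅ Z^18.

∂_1: C_1 → C_0 maps an edge to its endpoints' difference, ∂[p,q] = q − p.
As a 12×27 matrix over Z this has rank 8, with invariant factors (1,1,1,1,1,1,1,1).

Boundary ∂_2: C_2 → C_1 acts by ∂[p,q,r] = [q,r] − [p,r] + [p,q]. For instance
  ∂BFL = FL − BL + BF,
  ∂AFN = FN − AN + AF.
As a 27×18 matrix over Z this has rank 17, with invariant factors (1,1,1,1,1,1,1,1,1,1,1,1,1,1,1,1,1).

Reading off H_k = ker ∂_k / im ∂_{k+1}:

  H_0: rank C_0 − rank ∂_1 = 12 − 8 = 4, and the invariant factors of ∂_1 are all 1, so H_0 ≅ Z^4.
  H_1: rank ker ∂_1 − rank ∂_2 = (27 − 8) − 17 = 2, and the invariant factors of ∂_2 are all 1, so H_1 ≅ Z^2.
  H_2: rank ker ∂_2 − rank ∂_3 = (18 − 17) − 0 = 1, and there is no ∂_3, so H_2 ≅ Z.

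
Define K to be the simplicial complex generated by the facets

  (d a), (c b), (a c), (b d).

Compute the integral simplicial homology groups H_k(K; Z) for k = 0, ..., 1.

H_0 = Z,  H_1 = Z.

Take the total order a < b < c < d on the vertex set. Then K (dimension 1) consists of the simplices:

  0-simplices (4): a, b, c, d
  1-simplices (4): ac, ad, bc, bd

giving chain groups C_0 ≅ Z^4, C_1 ≅ Z^4.

Boundary ∂_1: C_1 → C_0 sends each edge [p,q] (with p < q) to q − p.
The resulting 4×4 matrix has rank 3, and its Smith normal form has invariant factors (1,1,1).

Now H_k = ker ∂_k / im ∂_{k+1}, so:

  H_0: rank C_0 − rank ∂_1 = 4 − 3 = 1, and the invariant factors of ∂_1 are all 1, so H_0 = Z.
  H_1: rank ker ∂_1 − rank ∂_2 = (4 − 3) − 0 = 1, and there is no ∂_2, so H_1 = Z.

As a check, the Euler characteristic is 4 − 4 = 0, which agrees with 1 − 1 = 0.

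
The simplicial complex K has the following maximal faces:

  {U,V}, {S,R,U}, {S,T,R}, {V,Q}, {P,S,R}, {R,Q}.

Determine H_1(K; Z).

Fix the vertex order P < Q < R < S < T < U < V and write every simplex with vertices in increasing order. Then dim K = 2 and the simplices of K are:

  0-simplices (7): P, Q, R, S, T, U, V
  1-simplices (10): PR, PS, QR, QV, RS, RT, RU, ST, SU, UV
  2-simplices (3): PRS, RST, RSU

Hence C_0 ≅ Z^7, C_1 ≅ Z^10, C_2 ≅ Z^3.

Boundary ∂_1: C_1 → C_0 maps an edge to its endpoints' difference, ∂[p,q] = q − p. For instance
  ∂SU = U − S.
This gives a 7×10 integer matrix of rank 6; reducing to Smith normal form yields diagonal entries (1,1,1,1,1,1).

∂_2: C_2 → C_1 sends each 2-simplex [p,q,r] to [q,r] − [p,r] + [p,q]. For instance
  ∂PRS = RS − PS + PR,
  ∂RST = ST − RT + RS.
The 10×3 boundary matrix has rank 3 and Smith normal form diag(1,1,1).

Now H_k = ker ∂_k / im ∂_{k+1}, so:

  H_1: rank ker ∂_1 − rank ∂_2 = (10 − 6) − 3 = 1, and the invariant factors of ∂_2 are all 1, so H_1 = Z.

H_1 ≅ Z.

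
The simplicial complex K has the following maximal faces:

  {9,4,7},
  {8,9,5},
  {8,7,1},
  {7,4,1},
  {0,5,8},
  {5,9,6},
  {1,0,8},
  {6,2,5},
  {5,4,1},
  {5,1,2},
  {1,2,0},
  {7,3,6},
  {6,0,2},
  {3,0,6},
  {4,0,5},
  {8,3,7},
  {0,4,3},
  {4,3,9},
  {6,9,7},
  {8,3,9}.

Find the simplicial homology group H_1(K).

H_1 ≅ Z × Z/2.

We work with the vertex ordering 0 < 1 < 2 < 3 < 4 < 5 < 6 < 7 < 8 < 9. The simplices of K, each written with vertices in increasing order, are:

  0-simplices (10): [0], [1], [2], [3], [4], [5], [6], [7], [8], [9]
  1-simplices (30): (30 of them)
  2-simplices (20): (20 of them)

so the chain groups are C_0 ≅ Z^10, C_1 ≅ Z^30, C_2 ≅ Z^20.

Boundary ∂_1: C_1 → C_0 is given by ∂[p,q] = [q] − [p]. For instance
  ∂[2,6] = [6] − [2].
This gives a 10×30 integer matrix of rank 9; reducing to Smith normal form yields diagonal entries (1,1,1,1,1,1,1,1,1).

The boundary map ∂_2: C_2 → C_1 sends each 2-simplex [p,q,r] to [q,r] − [p,r] + [p,q]. For instance
  ∂[1,4,7] = [4,7] − [1,7] + [1,4],
  ∂[3,8,9] = [8,9] − [3,9] + [3,8].
The resulting 30×20 matrix has rank 20, and its Smith normal form has invariant factors (1,1,1,1,1,1,1,1,1,1,1,1,1,1,1,1,1,1,1,2).

Computing H_k = (kernel of ∂_k) / (image of ∂_{k+1}):

  H_1: rank ker ∂_1 − rank ∂_2 = (30 − 9) − 20 = 1, and ∂_2 has invariant factor 2 > 1, so H_1 ≅ Z × Z/2.

(K is a triangulation of the Klein bottle.)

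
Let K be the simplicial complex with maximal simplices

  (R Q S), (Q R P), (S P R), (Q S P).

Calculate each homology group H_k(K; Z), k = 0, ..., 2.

We work with the vertex ordering P < Q < R < S. The simplices of K, each written with vertices in increasing order, are:

  0-simplices (4): P, Q, R, S
  1-simplices (6): PQ, PR, PS, QR, QS, RS
  2-simplices (4): PQR, PQS, PRS, QRS

giving chain groups C_0 ≅ Z^4, C_1 ≅ Z^6, C_2 ≅ Z^4.

Boundary ∂_1: C_1 → C_0 maps an edge to its endpoints' difference, ∂[p,q] = q − p. For instance
  ∂QR = R − Q.
As a 4×6 matrix over Z this has rank 3, with invariant factors (1,1,1).

The boundary map ∂_2: C_2 → C_1 sends each 2-simplex [p,q,r] to [q,r] − [p,r] + [p,q]. For instance
  ∂QRS = RS − QS + QR,
  ∂PRS = RS − PS + PR.
As a 6×4 matrix over Z this has rank 3, with invariant factors (1,1,1).

Reading off H_k = ker ∂_k / im ∂_{k+1}:

  H_0: rank C_0 − rank ∂_1 = 4 − 3 = 1, and the invariant factors of ∂_1 are all 1, so H_0 ≅ Z.
  H_1: rank ker ∂_1 − rank ∂_2 = (6 − 3) − 3 = 0, and the invariant factors of ∂_2 are all 1, so H_1 ≅ 0.
  H_2: rank ker ∂_2 − rank ∂_3 = (4 − 3) − 0 = 1, and there is no ∂_3, so H_2 ≅ Z.

(K is a triangulation of the 2-sphere S^2.)

H_0 ≅ Z,  H_1 = 0,  H_2 ≅ Z.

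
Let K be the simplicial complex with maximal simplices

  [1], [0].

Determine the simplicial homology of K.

Take the total order 0 < 1 on the vertex set. Then K (dimension 0) consists of the simplices:

  0-simplices (2): [0], [1]

so the chain groups are C_0 ≅ Z^2.

Reading off H_k = ker ∂_k / im ∂_{k+1}:

  H_0: rank C_0 − rank ∂_1 = 2 − 0 = 2, and there is no ∂_1, so H_0 ≅ Z^2.

(K is a triangulation of a set of 2 points.)

H_0 = Z^2.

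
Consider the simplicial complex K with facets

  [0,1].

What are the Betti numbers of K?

b_0 = 1, b_1 = 0.

Take the total order 0 < 1 on the vertex set. Then K (dimension 1) consists of the simplices:

  0-simplices (2): [0], [1]
  1-simplices (1): [0,1]

giving chain groups C_0 ≅ Z^2, C_1 ≅ Z^1.

Boundary ∂_1: C_1 → C_0 sends each edge [p,q] (with p < q) to q − p. For instance
  ∂[0,1] = [1] − [0].
The resulting 2×1 matrix has rank 1, and its Smith normal form has invariant factors (1).

From H_k ≅ ker(∂_k) / im(∂_{k+1}) we obtain:

  H_0: rank C_0 − rank ∂_1 = 2 − 1 = 1, and the invariant factors of ∂_1 are all 1, so H_0 ≅ Z.
  H_1: rank ker ∂_1 − rank ∂_2 = (1 − 1) − 0 = 0, and there is no ∂_2, so H_1 ≅ 0.

(K is a triangulation of the 1-simplex.)

Hence the Betti numbers are b_0 = 1, b_1 = 0.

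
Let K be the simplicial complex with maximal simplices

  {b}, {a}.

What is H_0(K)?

H_0 = Z^2.

We work with the vertex ordering a < b. The simplices of K, each written with vertices in increasing order, are:

  0-simplices (2): a, b

giving chain groups C_0 ≅ Z^2.

Reading off H_k = ker ∂_k / im ∂_{k+1}:

  H_0: rank C_0 − rank ∂_1 = 2 − 0 = 2, and there is no ∂_1, so H_0 ≅ Z^2.

(K is a triangulation of a set of 2 points.)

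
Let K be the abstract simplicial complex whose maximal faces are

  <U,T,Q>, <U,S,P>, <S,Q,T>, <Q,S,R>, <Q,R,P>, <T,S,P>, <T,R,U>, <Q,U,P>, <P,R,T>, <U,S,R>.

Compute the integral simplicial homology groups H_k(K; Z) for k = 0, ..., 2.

We work with the vertex ordering P < Q < R < S < T < U. The simplices of K, each written with vertices in increasing order, are:

  0-simplices (6): P, Q, R, S, T, U
  1-simplices (15): PQ, PR, PS, PT, PU, QR, QS, QT, QU, RS, RT, RU, ST, SU, TU
  2-simplices (10): PQR, PQU, PRT, PST, PSU, QRS, QST, QTU, RSU, RTU

Hence C_0 ≅ Z^6, C_1 ≅ Z^15, C_2 ≅ Z^10.

Boundary ∂_1: C_1 → C_0 is given by ∂[p,q] = [q] − [p]. For instance
  ∂RU = U − R.
The 6×15 boundary matrix has rank 5 and Smith normal form diag(1,1,1,1,1).

The boundary map ∂_2: C_2 → C_1 acts by ∂[p,q,r] = [q,r] − [p,r] + [p,q]. For instance
  ∂PSU = SU − PU + PS,
  ∂PST = ST − PT + PS.
The 15×10 boundary matrix has rank 10 and Smith normal form diag(1,1,1,1,1,1,1,1,1,2).

Reading off H_k = ker ∂_k / im ∂_{k+1}:

  H_0: rank C_0 − rank ∂_1 = 6 − 5 = 1, and the invariant factors of ∂_1 are all 1, so H_0 = Z.
  H_1: rank ker ∂_1 − rank ∂_2 = (15 − 5) − 10 = 0, and ∂_2 has invariant factor 2 > 1, so H_1 = Z/2Z.
  H_2: rank ker ∂_2 − rank ∂_3 = (10 − 10) − 0 = 0, and there is no ∂_3, so H_2 = 0.

As a check, the Euler characteristic is 6 − 15 + 10 = 1, which agrees with 1 − 0 + 0 = 1.
(K is a triangulation of the real projective plane RP^2.)

H_0 = Z,  H_1 = Z/2Z,  H_2 = 0.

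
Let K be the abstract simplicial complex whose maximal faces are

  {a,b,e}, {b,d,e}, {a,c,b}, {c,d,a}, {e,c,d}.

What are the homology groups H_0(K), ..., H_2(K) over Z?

H_0 = Z,  H_1 = Z,  H_2 = 0.

Order the vertices as a < b < c < d < e. Listing each simplex with vertices in this order, K has dimension 2 with simplices:

  0-simplices (5): a, b, c, d, e
  1-simplices (10): ab, ac, ad, ae, bc, bd, be, cd, ce, de
  2-simplices (5): abc, abe, acd, bde, cde

Hence C_0 ≅ Z^5, C_1 ≅ Z^10, C_2 ≅ Z^5.

∂_1: C_1 → C_0 sends each edge [p,q] (with p < q) to q − p. For instance
  ∂ab = b − a.
As a 5×10 matrix over Z this has rank 4, with invariant factors (1,1,1,1).

Boundary ∂_2: C_2 → C_1 acts by ∂[p,q,r] = [q,r] − [p,r] + [p,q]. For instance
  ∂abc = bc − ac + ab,
  ∂bde = de − be + bd.
As a 10×5 matrix over Z this has rank 5, with invariant factors (1,1,1,1,1).

Computing H_k = (kernel of ∂_k) / (image of ∂_{k+1}):

  H_0: rank C_0 − rank ∂_1 = 5 − 4 = 1, and the invariant factors of ∂_1 are all 1, so H_0 = Z.
  H_1: rank ker ∂_1 − rank ∂_2 = (10 − 4) − 5 = 1, and the invariant factors of ∂_2 are all 1, so H_1 = Z.
  H_2: rank ker ∂_2 − rank ∂_3 = (5 − 5) − 0 = 0, and there is no ∂_3, so H_2 = 0.

(K is a triangulation of the Möbius band.)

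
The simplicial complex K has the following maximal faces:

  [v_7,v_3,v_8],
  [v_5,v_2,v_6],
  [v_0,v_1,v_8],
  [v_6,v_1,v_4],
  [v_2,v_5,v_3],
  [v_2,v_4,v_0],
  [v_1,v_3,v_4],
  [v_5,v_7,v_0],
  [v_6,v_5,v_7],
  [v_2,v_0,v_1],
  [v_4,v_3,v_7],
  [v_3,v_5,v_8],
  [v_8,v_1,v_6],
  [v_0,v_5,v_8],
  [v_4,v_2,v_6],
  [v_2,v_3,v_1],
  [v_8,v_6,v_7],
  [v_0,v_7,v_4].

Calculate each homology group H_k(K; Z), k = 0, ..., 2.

Take the total order v_0 < v_1 < v_2 < v_3 < v_4 < v_5 < v_6 < v_7 < v_8 on the vertex set. Then K (dimension 2) consists of the simplices:

  0-simplices (9): [v_0], [v_1], [v_2], [v_3], [v_4], [v_5], [v_6], [v_7], [v_8]
  1-simplices (27): (27 of them)
  2-simplices (18): (18 of them)

giving chain groups C_0 ≅ Z^9, C_1 ≅ Z^27, C_2 ≅ Z^18.

Boundary ∂_1: C_1 → C_0 maps an edge to its endpoints' difference, ∂[p,q] = q − p.
As a 9×27 matrix over Z this has rank 8, with invariant factors (1,1,1,1,1,1,1,1).

Boundary ∂_2: C_2 → C_1 maps a triangle to the signed sum of its edges. For instance
  ∂[v_0,v_5,v_7] = [v_5,v_7] − [v_0,v_7] + [v_0,v_5],
  ∂[v_0,v_5,v_8] = [v_5,v_8] − [v_0,v_8] + [v_0,v_5].
This gives a 27×18 integer matrix of rank 18; reducing to Smith normal form yields diagonal entries (1,1,1,1,1,1,1,1,1,1,1,1,1,1,1,1,1,2).

Now H_k = ker ∂_k / im ∂_{k+1}, so:

  H_0: rank C_0 − rank ∂_1 = 9 − 8 = 1, and the invariant factors of ∂_1 are all 1, so H_0 ≅ Z.
  H_1: rank ker ∂_1 − rank ∂_2 = (27 − 8) − 18 = 1, and ∂_2 has invariant factor 2 > 1, so H_1 ≅ Z × Z/2.
  H_2: rank ker ∂_2 − rank ∂_3 = (18 − 18) − 0 = 0, and there is no ∂_3, so H_2 ≅ 0.

As a check, the Euler characteristic is 9 − 27 + 18 = 0, which agrees with 1 − 1 + 0 = 0.

H_0 ≅ Z,  H_1 ≅ Z × Z/2,  H_2 = 0.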